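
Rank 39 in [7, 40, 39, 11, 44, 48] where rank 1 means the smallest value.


Sort ascending: [7, 11, 39, 40, 44, 48]
Find 39 in the sorted list.
39 is at position 3 (1-indexed).
Final answer: 3


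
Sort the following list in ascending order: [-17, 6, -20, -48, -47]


Original list: [-17, 6, -20, -48, -47]
Repeatedly take the smallest remaining element:
  Remaining [-17, 6, -20, -48, -47] -> smallest is -48
  Remaining [-17, 6, -20, -47] -> smallest is -47
  Remaining [-17, 6, -20] -> smallest is -20
  Remaining [-17, 6] -> smallest is -17
  Remaining [6] -> smallest is 6
Collecting the picks in order gives the sorted list.
Final answer: [-48, -47, -20, -17, 6]


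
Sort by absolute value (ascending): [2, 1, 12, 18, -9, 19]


Compute absolute values:
  |2| = 2
  |1| = 1
  |12| = 12
  |18| = 18
  |-9| = 9
  |19| = 19
Absolute values in increasing order: 1 < 2 < 9 < 12 < 18 < 19
Listing the original numbers in that order gives the answer.
Final answer: [1, 2, -9, 12, 18, 19]


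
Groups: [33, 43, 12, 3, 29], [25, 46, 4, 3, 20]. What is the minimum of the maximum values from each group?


Find max of each group:
  Group 1: [33, 43, 12, 3, 29] -> max = 43
  Group 2: [25, 46, 4, 3, 20] -> max = 46
Maxes: [43, 46]
Minimum of maxes = 43
Final answer: 43


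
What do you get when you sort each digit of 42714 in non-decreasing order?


The number 42714 has digits: 4, 2, 7, 1, 4
Sorted: 1, 2, 4, 4, 7
Joining the sorted digits gives the result.
Final answer: 12447


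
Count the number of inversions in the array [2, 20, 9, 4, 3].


For each element, count the later elements that are smaller than it:
  2 (index 0): smaller elements after it = [] -> 0
  20 (index 1): smaller elements after it = [9, 4, 3] -> 3
  9 (index 2): smaller elements after it = [4, 3] -> 2
  4 (index 3): smaller elements after it = [3] -> 1
Total inversions = 0 + 3 + 2 + 1 = 6
Final answer: 6


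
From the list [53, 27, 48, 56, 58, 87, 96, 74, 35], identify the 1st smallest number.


Sort ascending: [27, 35, 48, 53, 56, 58, 74, 87, 96]
The 1st element (1-indexed) is at index 0.
Value = 27
Final answer: 27


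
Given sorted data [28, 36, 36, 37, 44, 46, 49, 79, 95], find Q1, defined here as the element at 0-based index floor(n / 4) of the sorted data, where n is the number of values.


The list has n = 9 elements.
Q1 index = floor(9 / 4) = floor(2.25) = 2
Counting from index 0 in the sorted data, the element at index 2 is 36.
Final answer: 36


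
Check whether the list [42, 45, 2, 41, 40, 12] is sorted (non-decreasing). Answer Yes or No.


Check consecutive pairs:
  42 <= 45? True
  45 <= 2? False
  2 <= 41? True
  41 <= 40? False
  40 <= 12? False
3 consecutive pair(s) are out of order, so the list is not sorted.
Final answer: No


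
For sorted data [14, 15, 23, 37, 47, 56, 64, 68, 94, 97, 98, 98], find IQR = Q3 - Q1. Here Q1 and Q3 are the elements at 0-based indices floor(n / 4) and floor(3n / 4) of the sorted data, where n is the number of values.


The data has n = 12 elements.
Q1 index = floor(12 / 4) = floor(3) = 3; Q3 index = floor(3 * 12 / 4) = floor(9) = 9
Q1 = element at index 3 = 37
Q3 = element at index 9 = 97
IQR = 97 - 37 = 60
Final answer: 60


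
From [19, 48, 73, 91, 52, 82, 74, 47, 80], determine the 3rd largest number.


Sort descending: [91, 82, 80, 74, 73, 52, 48, 47, 19]
The 3rd element (1-indexed) is at index 2.
Value = 80
Final answer: 80


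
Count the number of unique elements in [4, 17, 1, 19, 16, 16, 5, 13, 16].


List all unique values:
Distinct values: [1, 4, 5, 13, 16, 17, 19]
Count = 7
Final answer: 7


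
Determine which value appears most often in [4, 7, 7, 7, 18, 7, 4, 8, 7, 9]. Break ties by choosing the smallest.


Count the frequency of each value:
  4 appears 2 time(s)
  7 appears 5 time(s)
  8 appears 1 time(s)
  9 appears 1 time(s)
  18 appears 1 time(s)
Maximum frequency is 5.
Only 7 reaches that frequency, so it is the mode.
Final answer: 7


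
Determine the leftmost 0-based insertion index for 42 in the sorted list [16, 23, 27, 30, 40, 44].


List is sorted: [16, 23, 27, 30, 40, 44]
We need the leftmost position where 42 can be inserted, i.e. the first index whose element is >= 42 (or the end of the list if none is).
Binary search with low=0, high=6 (0-based indices):
  low=0, high=6, mid=3: a[3]=30 < 42, so low = 4
  low=4, high=6, mid=5: a[5]=44 >= 42, so high = 5
  low=4, high=5, mid=4: a[4]=40 < 42, so low = 5
Now low = high = 5, so the insertion index is 5.
Final answer: 5


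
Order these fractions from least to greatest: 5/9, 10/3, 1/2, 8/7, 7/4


Convert to decimal for comparison:
  5/9 = 0.5556
  10/3 = 3.3333
  1/2 = 0.5
  8/7 = 1.1429
  7/4 = 1.75
Decimals in increasing order: 0.5 < 0.5556 < 1.1429 < 1.75 < 3.3333
Writing each back as its fraction gives the sorted order.
Final answer: 1/2, 5/9, 8/7, 7/4, 10/3


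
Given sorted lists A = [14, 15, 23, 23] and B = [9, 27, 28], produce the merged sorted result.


List A: [14, 15, 23, 23]
List B: [9, 27, 28]
Repeatedly compare the front elements and take the smaller:
  14 vs 9 -> take 9
  14 vs 27 -> take 14
  15 vs 27 -> take 15
  23 vs 27 -> take 23
  23 vs 27 -> take 23
  A is exhausted; append the rest of B: [27, 28]
Final answer: [9, 14, 15, 23, 23, 27, 28]


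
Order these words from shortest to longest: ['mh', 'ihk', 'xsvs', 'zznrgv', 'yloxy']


Compute lengths:
  'mh' has length 2
  'ihk' has length 3
  'xsvs' has length 4
  'zznrgv' has length 6
  'yloxy' has length 5
Lengths in increasing order: 2 < 3 < 4 < 5 < 6
Listing the words in that order gives the answer.
Final answer: ['mh', 'ihk', 'xsvs', 'yloxy', 'zznrgv']


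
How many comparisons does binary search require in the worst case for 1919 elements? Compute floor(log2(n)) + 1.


Binary search halves the search space each step.
Maximum comparisons = floor(log2(1919)) + 1
log2(1919) = 10.9061
floor(log2(1919)) = 10, so 10 + 1 = 11
Final answer: 11


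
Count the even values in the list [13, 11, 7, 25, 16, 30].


Check each element:
  13 is odd
  11 is odd
  7 is odd
  25 is odd
  16 is even
  30 is even
Evens: [16, 30]
Count of evens = 2
Final answer: 2


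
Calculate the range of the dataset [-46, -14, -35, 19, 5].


Maximum value: 19
Minimum value: -46
Range = 19 - (-46) = 65
Final answer: 65


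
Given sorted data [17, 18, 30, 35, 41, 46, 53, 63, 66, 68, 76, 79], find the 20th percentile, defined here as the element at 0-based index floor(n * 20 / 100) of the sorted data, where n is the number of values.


The dataset has n = 12 elements.
Index = floor(12 * 20 / 100) = floor(240 / 100) = floor(2.4) = 2
Counting from index 0 in the sorted data, the element at index 2 is 30.
Final answer: 30


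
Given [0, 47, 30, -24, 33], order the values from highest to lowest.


Original list: [0, 47, 30, -24, 33]
Repeatedly take the largest remaining element:
  Remaining [0, 47, 30, -24, 33] -> largest is 47
  Remaining [0, 30, -24, 33] -> largest is 33
  Remaining [0, 30, -24] -> largest is 30
  Remaining [0, -24] -> largest is 0
  Remaining [-24] -> largest is -24
Collecting the picks in order gives the descending list.
Final answer: [47, 33, 30, 0, -24]


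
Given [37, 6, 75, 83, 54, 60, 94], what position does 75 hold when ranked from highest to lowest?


Sort descending: [94, 83, 75, 60, 54, 37, 6]
Find 75 in the sorted list.
75 is at position 3.
Final answer: 3


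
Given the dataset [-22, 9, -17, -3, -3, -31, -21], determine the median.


First, sort the list: [-31, -22, -21, -17, -3, -3, 9]
The list has 7 elements (odd count).
The middle index is 3 (0-based), and the element there is -17.
Final answer: -17


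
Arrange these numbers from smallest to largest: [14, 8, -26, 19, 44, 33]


Original list: [14, 8, -26, 19, 44, 33]
Repeatedly take the smallest remaining element:
  Remaining [14, 8, -26, 19, 44, 33] -> smallest is -26
  Remaining [14, 8, 19, 44, 33] -> smallest is 8
  Remaining [14, 19, 44, 33] -> smallest is 14
  Remaining [19, 44, 33] -> smallest is 19
  Remaining [44, 33] -> smallest is 33
  Remaining [44] -> smallest is 44
Collecting the picks in order gives the sorted list.
Final answer: [-26, 8, 14, 19, 33, 44]


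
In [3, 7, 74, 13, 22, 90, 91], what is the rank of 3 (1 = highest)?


Sort descending: [91, 90, 74, 22, 13, 7, 3]
Find 3 in the sorted list.
3 is at position 7.
Final answer: 7


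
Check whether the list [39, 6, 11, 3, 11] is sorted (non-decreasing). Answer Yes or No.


Check consecutive pairs:
  39 <= 6? False
  6 <= 11? True
  11 <= 3? False
  3 <= 11? True
2 consecutive pair(s) are out of order, so the list is not sorted.
Final answer: No


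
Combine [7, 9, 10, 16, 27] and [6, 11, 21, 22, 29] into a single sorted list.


List A: [7, 9, 10, 16, 27]
List B: [6, 11, 21, 22, 29]
Repeatedly compare the front elements and take the smaller:
  7 vs 6 -> take 6
  7 vs 11 -> take 7
  9 vs 11 -> take 9
  10 vs 11 -> take 10
  16 vs 11 -> take 11
  16 vs 21 -> take 16
  27 vs 21 -> take 21
  27 vs 22 -> take 22
  27 vs 29 -> take 27
  A is exhausted; append the rest of B: [29]
Final answer: [6, 7, 9, 10, 11, 16, 21, 22, 27, 29]


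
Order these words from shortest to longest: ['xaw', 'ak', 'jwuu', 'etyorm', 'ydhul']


Compute lengths:
  'xaw' has length 3
  'ak' has length 2
  'jwuu' has length 4
  'etyorm' has length 6
  'ydhul' has length 5
Lengths in increasing order: 2 < 3 < 4 < 5 < 6
Listing the words in that order gives the answer.
Final answer: ['ak', 'xaw', 'jwuu', 'ydhul', 'etyorm']


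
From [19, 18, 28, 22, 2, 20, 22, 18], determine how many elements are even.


Check each element:
  19 is odd
  18 is even
  28 is even
  22 is even
  2 is even
  20 is even
  22 is even
  18 is even
Evens: [18, 28, 22, 2, 20, 22, 18]
Count of evens = 7
Final answer: 7


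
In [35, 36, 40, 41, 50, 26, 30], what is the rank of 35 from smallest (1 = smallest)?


Sort ascending: [26, 30, 35, 36, 40, 41, 50]
Find 35 in the sorted list.
35 is at position 3 (1-indexed).
Final answer: 3


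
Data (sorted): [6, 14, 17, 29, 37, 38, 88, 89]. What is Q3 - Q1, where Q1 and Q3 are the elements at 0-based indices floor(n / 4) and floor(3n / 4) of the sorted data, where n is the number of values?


The data has n = 8 elements.
Q1 index = floor(8 / 4) = floor(2) = 2; Q3 index = floor(3 * 8 / 4) = floor(6) = 6
Q1 = element at index 2 = 17
Q3 = element at index 6 = 88
IQR = 88 - 17 = 71
Final answer: 71


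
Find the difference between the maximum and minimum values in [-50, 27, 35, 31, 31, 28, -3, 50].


Maximum value: 50
Minimum value: -50
Range = 50 - (-50) = 100
Final answer: 100


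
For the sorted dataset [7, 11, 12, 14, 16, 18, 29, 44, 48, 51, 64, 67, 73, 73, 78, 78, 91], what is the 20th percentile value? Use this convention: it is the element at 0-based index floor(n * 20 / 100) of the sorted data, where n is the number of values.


The dataset has n = 17 elements.
Index = floor(17 * 20 / 100) = floor(340 / 100) = floor(3.4) = 3
Counting from index 0 in the sorted data, the element at index 3 is 14.
Final answer: 14


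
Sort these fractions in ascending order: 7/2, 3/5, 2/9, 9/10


Convert to decimal for comparison:
  7/2 = 3.5
  3/5 = 0.6
  2/9 = 0.2222
  9/10 = 0.9
Decimals in increasing order: 0.2222 < 0.6 < 0.9 < 3.5
Writing each back as its fraction gives the sorted order.
Final answer: 2/9, 3/5, 9/10, 7/2


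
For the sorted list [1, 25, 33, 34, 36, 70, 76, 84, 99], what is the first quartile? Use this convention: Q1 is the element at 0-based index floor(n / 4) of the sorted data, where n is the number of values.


The list has n = 9 elements.
Q1 index = floor(9 / 4) = floor(2.25) = 2
Counting from index 0 in the sorted data, the element at index 2 is 33.
Final answer: 33


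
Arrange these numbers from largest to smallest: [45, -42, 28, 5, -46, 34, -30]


Original list: [45, -42, 28, 5, -46, 34, -30]
Repeatedly take the largest remaining element:
  Remaining [45, -42, 28, 5, -46, 34, -30] -> largest is 45
  Remaining [-42, 28, 5, -46, 34, -30] -> largest is 34
  Remaining [-42, 28, 5, -46, -30] -> largest is 28
  Remaining [-42, 5, -46, -30] -> largest is 5
  Remaining [-42, -46, -30] -> largest is -30
  Remaining [-42, -46] -> largest is -42
  Remaining [-46] -> largest is -46
Collecting the picks in order gives the descending list.
Final answer: [45, 34, 28, 5, -30, -42, -46]


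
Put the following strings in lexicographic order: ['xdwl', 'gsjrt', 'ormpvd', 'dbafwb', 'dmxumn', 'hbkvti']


Compare strings character by character (the first differing letter decides):
  'dbafwb' < 'dmxumn' since 'b' < 'm' at position 2
  'dmxumn' < 'gsjrt' since 'd' < 'g' at position 1
  'gsjrt' < 'hbkvti' since 'g' < 'h' at position 1
  'hbkvti' < 'ormpvd' since 'h' < 'o' at position 1
  'ormpvd' < 'xdwl' since 'o' < 'x' at position 1
Chaining these comparisons gives the alphabetical order.
Final answer: ['dbafwb', 'dmxumn', 'gsjrt', 'hbkvti', 'ormpvd', 'xdwl']


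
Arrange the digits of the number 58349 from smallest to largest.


The number 58349 has digits: 5, 8, 3, 4, 9
Sorted: 3, 4, 5, 8, 9
Joining the sorted digits gives the result.
Final answer: 34589


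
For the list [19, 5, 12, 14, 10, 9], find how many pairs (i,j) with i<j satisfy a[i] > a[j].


For each element, count the later elements that are smaller than it:
  19 (index 0): smaller elements after it = [5, 12, 14, 10, 9] -> 5
  5 (index 1): smaller elements after it = [] -> 0
  12 (index 2): smaller elements after it = [10, 9] -> 2
  14 (index 3): smaller elements after it = [10, 9] -> 2
  10 (index 4): smaller elements after it = [9] -> 1
Total inversions = 5 + 0 + 2 + 2 + 1 = 10
Final answer: 10


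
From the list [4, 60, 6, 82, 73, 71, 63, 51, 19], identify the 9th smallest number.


Sort ascending: [4, 6, 19, 51, 60, 63, 71, 73, 82]
The 9th element (1-indexed) is at index 8.
Value = 82
Final answer: 82


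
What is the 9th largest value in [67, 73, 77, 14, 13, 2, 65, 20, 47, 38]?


Sort descending: [77, 73, 67, 65, 47, 38, 20, 14, 13, 2]
The 9th element (1-indexed) is at index 8.
Value = 13
Final answer: 13


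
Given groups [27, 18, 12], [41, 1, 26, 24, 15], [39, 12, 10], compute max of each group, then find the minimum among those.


Find max of each group:
  Group 1: [27, 18, 12] -> max = 27
  Group 2: [41, 1, 26, 24, 15] -> max = 41
  Group 3: [39, 12, 10] -> max = 39
Maxes: [27, 41, 39]
Minimum of maxes = 27
Final answer: 27


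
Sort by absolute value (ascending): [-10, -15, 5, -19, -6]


Compute absolute values:
  |-10| = 10
  |-15| = 15
  |5| = 5
  |-19| = 19
  |-6| = 6
Absolute values in increasing order: 5 < 6 < 10 < 15 < 19
Listing the original numbers in that order gives the answer.
Final answer: [5, -6, -10, -15, -19]


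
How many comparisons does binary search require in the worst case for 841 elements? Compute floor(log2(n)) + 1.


Binary search halves the search space each step.
Maximum comparisons = floor(log2(841)) + 1
log2(841) = 9.716
floor(log2(841)) = 9, so 9 + 1 = 10
Final answer: 10


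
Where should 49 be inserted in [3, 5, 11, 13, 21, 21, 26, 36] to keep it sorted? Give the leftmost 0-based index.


List is sorted: [3, 5, 11, 13, 21, 21, 26, 36]
We need the leftmost position where 49 can be inserted, i.e. the first index whose element is >= 49 (or the end of the list if none is).
Binary search with low=0, high=8 (0-based indices):
  low=0, high=8, mid=4: a[4]=21 < 49, so low = 5
  low=5, high=8, mid=6: a[6]=26 < 49, so low = 7
  low=7, high=8, mid=7: a[7]=36 < 49, so low = 8
Now low = high = 8, so the insertion index is 8.
Final answer: 8


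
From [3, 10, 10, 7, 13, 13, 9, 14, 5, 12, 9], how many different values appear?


List all unique values:
Distinct values: [3, 5, 7, 9, 10, 12, 13, 14]
Count = 8
Final answer: 8


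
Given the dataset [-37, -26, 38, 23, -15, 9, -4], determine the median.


First, sort the list: [-37, -26, -15, -4, 9, 23, 38]
The list has 7 elements (odd count).
The middle index is 3 (0-based), and the element there is -4.
Final answer: -4


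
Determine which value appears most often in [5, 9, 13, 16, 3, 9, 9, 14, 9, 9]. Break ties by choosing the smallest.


Count the frequency of each value:
  3 appears 1 time(s)
  5 appears 1 time(s)
  9 appears 5 time(s)
  13 appears 1 time(s)
  14 appears 1 time(s)
  16 appears 1 time(s)
Maximum frequency is 5.
Only 9 reaches that frequency, so it is the mode.
Final answer: 9


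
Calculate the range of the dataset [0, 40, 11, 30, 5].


Maximum value: 40
Minimum value: 0
Range = 40 - 0 = 40
Final answer: 40


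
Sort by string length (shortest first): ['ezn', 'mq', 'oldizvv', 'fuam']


Compute lengths:
  'ezn' has length 3
  'mq' has length 2
  'oldizvv' has length 7
  'fuam' has length 4
Lengths in increasing order: 2 < 3 < 4 < 7
Listing the words in that order gives the answer.
Final answer: ['mq', 'ezn', 'fuam', 'oldizvv']


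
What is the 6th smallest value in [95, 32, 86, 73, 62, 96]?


Sort ascending: [32, 62, 73, 86, 95, 96]
The 6th element (1-indexed) is at index 5.
Value = 96
Final answer: 96


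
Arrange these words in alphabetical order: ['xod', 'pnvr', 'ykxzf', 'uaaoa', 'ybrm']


Compare strings character by character (the first differing letter decides):
  'pnvr' < 'uaaoa' since 'p' < 'u' at position 1
  'uaaoa' < 'xod' since 'u' < 'x' at position 1
  'xod' < 'ybrm' since 'x' < 'y' at position 1
  'ybrm' < 'ykxzf' since 'b' < 'k' at position 2
Chaining these comparisons gives the alphabetical order.
Final answer: ['pnvr', 'uaaoa', 'xod', 'ybrm', 'ykxzf']


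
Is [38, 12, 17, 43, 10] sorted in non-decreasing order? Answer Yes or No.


Check consecutive pairs:
  38 <= 12? False
  12 <= 17? True
  17 <= 43? True
  43 <= 10? False
2 consecutive pair(s) are out of order, so the list is not sorted.
Final answer: No


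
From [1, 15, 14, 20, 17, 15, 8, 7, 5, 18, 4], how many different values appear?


List all unique values:
Distinct values: [1, 4, 5, 7, 8, 14, 15, 17, 18, 20]
Count = 10
Final answer: 10


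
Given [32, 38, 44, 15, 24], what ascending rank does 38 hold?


Sort ascending: [15, 24, 32, 38, 44]
Find 38 in the sorted list.
38 is at position 4 (1-indexed).
Final answer: 4


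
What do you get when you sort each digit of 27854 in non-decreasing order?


The number 27854 has digits: 2, 7, 8, 5, 4
Sorted: 2, 4, 5, 7, 8
Joining the sorted digits gives the result.
Final answer: 24578


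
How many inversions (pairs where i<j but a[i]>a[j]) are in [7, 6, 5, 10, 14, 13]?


For each element, count the later elements that are smaller than it:
  7 (index 0): smaller elements after it = [6, 5] -> 2
  6 (index 1): smaller elements after it = [5] -> 1
  5 (index 2): smaller elements after it = [] -> 0
  10 (index 3): smaller elements after it = [] -> 0
  14 (index 4): smaller elements after it = [13] -> 1
Total inversions = 2 + 1 + 0 + 0 + 1 = 4
Final answer: 4


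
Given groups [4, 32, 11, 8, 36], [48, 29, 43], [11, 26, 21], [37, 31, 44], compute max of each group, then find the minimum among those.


Find max of each group:
  Group 1: [4, 32, 11, 8, 36] -> max = 36
  Group 2: [48, 29, 43] -> max = 48
  Group 3: [11, 26, 21] -> max = 26
  Group 4: [37, 31, 44] -> max = 44
Maxes: [36, 48, 26, 44]
Minimum of maxes = 26
Final answer: 26


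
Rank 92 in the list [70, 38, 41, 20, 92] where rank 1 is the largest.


Sort descending: [92, 70, 41, 38, 20]
Find 92 in the sorted list.
92 is at position 1.
Final answer: 1


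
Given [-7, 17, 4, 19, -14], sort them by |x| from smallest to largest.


Compute absolute values:
  |-7| = 7
  |17| = 17
  |4| = 4
  |19| = 19
  |-14| = 14
Absolute values in increasing order: 4 < 7 < 14 < 17 < 19
Listing the original numbers in that order gives the answer.
Final answer: [4, -7, -14, 17, 19]


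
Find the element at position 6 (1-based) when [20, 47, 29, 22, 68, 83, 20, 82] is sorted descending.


Sort descending: [83, 82, 68, 47, 29, 22, 20, 20]
The 6th element (1-indexed) is at index 5.
Value = 22
Final answer: 22


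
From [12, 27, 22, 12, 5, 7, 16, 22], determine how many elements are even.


Check each element:
  12 is even
  27 is odd
  22 is even
  12 is even
  5 is odd
  7 is odd
  16 is even
  22 is even
Evens: [12, 22, 12, 16, 22]
Count of evens = 5
Final answer: 5


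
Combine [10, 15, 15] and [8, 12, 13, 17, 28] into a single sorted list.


List A: [10, 15, 15]
List B: [8, 12, 13, 17, 28]
Repeatedly compare the front elements and take the smaller:
  10 vs 8 -> take 8
  10 vs 12 -> take 10
  15 vs 12 -> take 12
  15 vs 13 -> take 13
  15 vs 17 -> take 15
  15 vs 17 -> take 15
  A is exhausted; append the rest of B: [17, 28]
Final answer: [8, 10, 12, 13, 15, 15, 17, 28]


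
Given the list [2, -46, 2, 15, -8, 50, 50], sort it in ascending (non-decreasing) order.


Original list: [2, -46, 2, 15, -8, 50, 50]
Repeatedly take the smallest remaining element:
  Remaining [2, -46, 2, 15, -8, 50, 50] -> smallest is -46
  Remaining [2, 2, 15, -8, 50, 50] -> smallest is -8
  Remaining [2, 2, 15, 50, 50] -> smallest is 2
  Remaining [2, 15, 50, 50] -> smallest is 2
  Remaining [15, 50, 50] -> smallest is 15
  Remaining [50, 50] -> smallest is 50
  Remaining [50] -> smallest is 50
Collecting the picks in order gives the sorted list.
Final answer: [-46, -8, 2, 2, 15, 50, 50]


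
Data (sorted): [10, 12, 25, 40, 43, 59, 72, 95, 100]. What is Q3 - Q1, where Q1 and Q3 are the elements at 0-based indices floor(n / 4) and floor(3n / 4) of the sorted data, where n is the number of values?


The data has n = 9 elements.
Q1 index = floor(9 / 4) = floor(2.25) = 2; Q3 index = floor(3 * 9 / 4) = floor(6.75) = 6
Q1 = element at index 2 = 25
Q3 = element at index 6 = 72
IQR = 72 - 25 = 47
Final answer: 47


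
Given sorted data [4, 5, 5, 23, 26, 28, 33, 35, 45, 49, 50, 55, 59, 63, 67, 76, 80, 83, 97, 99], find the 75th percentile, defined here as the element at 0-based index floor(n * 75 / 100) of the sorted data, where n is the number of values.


The dataset has n = 20 elements.
Index = floor(20 * 75 / 100) = floor(1500 / 100) = floor(15) = 15
Counting from index 0 in the sorted data, the element at index 15 is 76.
Final answer: 76


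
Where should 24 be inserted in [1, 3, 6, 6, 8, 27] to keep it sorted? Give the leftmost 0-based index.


List is sorted: [1, 3, 6, 6, 8, 27]
We need the leftmost position where 24 can be inserted, i.e. the first index whose element is >= 24 (or the end of the list if none is).
Binary search with low=0, high=6 (0-based indices):
  low=0, high=6, mid=3: a[3]=6 < 24, so low = 4
  low=4, high=6, mid=5: a[5]=27 >= 24, so high = 5
  low=4, high=5, mid=4: a[4]=8 < 24, so low = 5
Now low = high = 5, so the insertion index is 5.
Final answer: 5


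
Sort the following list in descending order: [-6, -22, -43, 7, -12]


Original list: [-6, -22, -43, 7, -12]
Repeatedly take the largest remaining element:
  Remaining [-6, -22, -43, 7, -12] -> largest is 7
  Remaining [-6, -22, -43, -12] -> largest is -6
  Remaining [-22, -43, -12] -> largest is -12
  Remaining [-22, -43] -> largest is -22
  Remaining [-43] -> largest is -43
Collecting the picks in order gives the descending list.
Final answer: [7, -6, -12, -22, -43]


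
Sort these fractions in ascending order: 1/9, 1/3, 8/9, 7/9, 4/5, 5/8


Convert to decimal for comparison:
  1/9 = 0.1111
  1/3 = 0.3333
  8/9 = 0.8889
  7/9 = 0.7778
  4/5 = 0.8
  5/8 = 0.625
Decimals in increasing order: 0.1111 < 0.3333 < 0.625 < 0.7778 < 0.8 < 0.8889
Writing each back as its fraction gives the sorted order.
Final answer: 1/9, 1/3, 5/8, 7/9, 4/5, 8/9


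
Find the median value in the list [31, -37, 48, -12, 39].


First, sort the list: [-37, -12, 31, 39, 48]
The list has 5 elements (odd count).
The middle index is 2 (0-based), and the element there is 31.
Final answer: 31


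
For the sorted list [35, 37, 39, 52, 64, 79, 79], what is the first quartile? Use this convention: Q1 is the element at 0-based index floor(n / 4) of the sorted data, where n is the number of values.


The list has n = 7 elements.
Q1 index = floor(7 / 4) = floor(1.75) = 1
Counting from index 0 in the sorted data, the element at index 1 is 37.
Final answer: 37


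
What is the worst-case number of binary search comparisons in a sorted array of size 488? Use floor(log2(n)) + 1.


Binary search halves the search space each step.
Maximum comparisons = floor(log2(488)) + 1
log2(488) = 8.9307
floor(log2(488)) = 8, so 8 + 1 = 9
Final answer: 9


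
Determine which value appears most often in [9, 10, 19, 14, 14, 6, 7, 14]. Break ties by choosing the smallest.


Count the frequency of each value:
  6 appears 1 time(s)
  7 appears 1 time(s)
  9 appears 1 time(s)
  10 appears 1 time(s)
  14 appears 3 time(s)
  19 appears 1 time(s)
Maximum frequency is 3.
Only 14 reaches that frequency, so it is the mode.
Final answer: 14


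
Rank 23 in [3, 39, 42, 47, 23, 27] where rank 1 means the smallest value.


Sort ascending: [3, 23, 27, 39, 42, 47]
Find 23 in the sorted list.
23 is at position 2 (1-indexed).
Final answer: 2


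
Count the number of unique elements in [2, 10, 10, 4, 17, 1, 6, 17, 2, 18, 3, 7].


List all unique values:
Distinct values: [1, 2, 3, 4, 6, 7, 10, 17, 18]
Count = 9
Final answer: 9


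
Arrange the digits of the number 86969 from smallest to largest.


The number 86969 has digits: 8, 6, 9, 6, 9
Sorted: 6, 6, 8, 9, 9
Joining the sorted digits gives the result.
Final answer: 66899


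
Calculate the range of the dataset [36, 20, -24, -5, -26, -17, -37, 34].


Maximum value: 36
Minimum value: -37
Range = 36 - (-37) = 73
Final answer: 73


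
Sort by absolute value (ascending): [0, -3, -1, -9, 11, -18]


Compute absolute values:
  |0| = 0
  |-3| = 3
  |-1| = 1
  |-9| = 9
  |11| = 11
  |-18| = 18
Absolute values in increasing order: 0 < 1 < 3 < 9 < 11 < 18
Listing the original numbers in that order gives the answer.
Final answer: [0, -1, -3, -9, 11, -18]


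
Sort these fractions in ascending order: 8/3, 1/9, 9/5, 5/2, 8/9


Convert to decimal for comparison:
  8/3 = 2.6667
  1/9 = 0.1111
  9/5 = 1.8
  5/2 = 2.5
  8/9 = 0.8889
Decimals in increasing order: 0.1111 < 0.8889 < 1.8 < 2.5 < 2.6667
Writing each back as its fraction gives the sorted order.
Final answer: 1/9, 8/9, 9/5, 5/2, 8/3


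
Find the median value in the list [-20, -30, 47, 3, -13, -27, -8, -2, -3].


First, sort the list: [-30, -27, -20, -13, -8, -3, -2, 3, 47]
The list has 9 elements (odd count).
The middle index is 4 (0-based), and the element there is -8.
Final answer: -8


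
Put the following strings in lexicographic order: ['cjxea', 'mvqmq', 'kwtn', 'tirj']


Compare strings character by character (the first differing letter decides):
  'cjxea' < 'kwtn' since 'c' < 'k' at position 1
  'kwtn' < 'mvqmq' since 'k' < 'm' at position 1
  'mvqmq' < 'tirj' since 'm' < 't' at position 1
Chaining these comparisons gives the alphabetical order.
Final answer: ['cjxea', 'kwtn', 'mvqmq', 'tirj']


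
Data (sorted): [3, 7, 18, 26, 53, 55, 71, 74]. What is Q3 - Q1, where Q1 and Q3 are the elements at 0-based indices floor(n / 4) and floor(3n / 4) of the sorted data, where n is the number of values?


The data has n = 8 elements.
Q1 index = floor(8 / 4) = floor(2) = 2; Q3 index = floor(3 * 8 / 4) = floor(6) = 6
Q1 = element at index 2 = 18
Q3 = element at index 6 = 71
IQR = 71 - 18 = 53
Final answer: 53


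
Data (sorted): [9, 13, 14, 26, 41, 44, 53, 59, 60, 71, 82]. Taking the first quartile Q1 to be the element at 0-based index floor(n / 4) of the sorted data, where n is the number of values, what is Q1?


The list has n = 11 elements.
Q1 index = floor(11 / 4) = floor(2.75) = 2
Counting from index 0 in the sorted data, the element at index 2 is 14.
Final answer: 14


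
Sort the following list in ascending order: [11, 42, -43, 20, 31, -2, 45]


Original list: [11, 42, -43, 20, 31, -2, 45]
Repeatedly take the smallest remaining element:
  Remaining [11, 42, -43, 20, 31, -2, 45] -> smallest is -43
  Remaining [11, 42, 20, 31, -2, 45] -> smallest is -2
  Remaining [11, 42, 20, 31, 45] -> smallest is 11
  Remaining [42, 20, 31, 45] -> smallest is 20
  Remaining [42, 31, 45] -> smallest is 31
  Remaining [42, 45] -> smallest is 42
  Remaining [45] -> smallest is 45
Collecting the picks in order gives the sorted list.
Final answer: [-43, -2, 11, 20, 31, 42, 45]


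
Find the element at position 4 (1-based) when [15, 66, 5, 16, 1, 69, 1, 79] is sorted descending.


Sort descending: [79, 69, 66, 16, 15, 5, 1, 1]
The 4th element (1-indexed) is at index 3.
Value = 16
Final answer: 16


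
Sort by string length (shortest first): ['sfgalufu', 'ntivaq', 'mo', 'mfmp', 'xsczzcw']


Compute lengths:
  'sfgalufu' has length 8
  'ntivaq' has length 6
  'mo' has length 2
  'mfmp' has length 4
  'xsczzcw' has length 7
Lengths in increasing order: 2 < 4 < 6 < 7 < 8
Listing the words in that order gives the answer.
Final answer: ['mo', 'mfmp', 'ntivaq', 'xsczzcw', 'sfgalufu']


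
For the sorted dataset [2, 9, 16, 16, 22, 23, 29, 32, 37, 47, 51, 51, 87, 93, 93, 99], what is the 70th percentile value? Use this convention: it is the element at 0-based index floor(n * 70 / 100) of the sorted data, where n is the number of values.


The dataset has n = 16 elements.
Index = floor(16 * 70 / 100) = floor(1120 / 100) = floor(11.2) = 11
Counting from index 0 in the sorted data, the element at index 11 is 51.
Final answer: 51


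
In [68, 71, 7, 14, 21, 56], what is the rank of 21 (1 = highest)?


Sort descending: [71, 68, 56, 21, 14, 7]
Find 21 in the sorted list.
21 is at position 4.
Final answer: 4


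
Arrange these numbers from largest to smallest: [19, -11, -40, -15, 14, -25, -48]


Original list: [19, -11, -40, -15, 14, -25, -48]
Repeatedly take the largest remaining element:
  Remaining [19, -11, -40, -15, 14, -25, -48] -> largest is 19
  Remaining [-11, -40, -15, 14, -25, -48] -> largest is 14
  Remaining [-11, -40, -15, -25, -48] -> largest is -11
  Remaining [-40, -15, -25, -48] -> largest is -15
  Remaining [-40, -25, -48] -> largest is -25
  Remaining [-40, -48] -> largest is -40
  Remaining [-48] -> largest is -48
Collecting the picks in order gives the descending list.
Final answer: [19, 14, -11, -15, -25, -40, -48]


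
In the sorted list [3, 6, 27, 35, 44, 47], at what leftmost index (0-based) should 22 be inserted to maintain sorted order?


List is sorted: [3, 6, 27, 35, 44, 47]
We need the leftmost position where 22 can be inserted, i.e. the first index whose element is >= 22 (or the end of the list if none is).
Binary search with low=0, high=6 (0-based indices):
  low=0, high=6, mid=3: a[3]=35 >= 22, so high = 3
  low=0, high=3, mid=1: a[1]=6 < 22, so low = 2
  low=2, high=3, mid=2: a[2]=27 >= 22, so high = 2
Now low = high = 2, so the insertion index is 2.
Final answer: 2


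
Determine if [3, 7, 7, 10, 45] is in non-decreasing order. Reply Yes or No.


Check consecutive pairs:
  3 <= 7? True
  7 <= 7? True
  7 <= 10? True
  10 <= 45? True
Every consecutive pair is in order, so the list is non-decreasing.
Final answer: Yes


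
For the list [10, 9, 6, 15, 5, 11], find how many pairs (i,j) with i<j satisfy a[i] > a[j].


For each element, count the later elements that are smaller than it:
  10 (index 0): smaller elements after it = [9, 6, 5] -> 3
  9 (index 1): smaller elements after it = [6, 5] -> 2
  6 (index 2): smaller elements after it = [5] -> 1
  15 (index 3): smaller elements after it = [5, 11] -> 2
  5 (index 4): smaller elements after it = [] -> 0
Total inversions = 3 + 2 + 1 + 2 + 0 = 8
Final answer: 8


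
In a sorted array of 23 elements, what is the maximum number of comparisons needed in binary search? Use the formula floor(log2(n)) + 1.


Binary search halves the search space each step.
Maximum comparisons = floor(log2(23)) + 1
log2(23) = 4.5236
floor(log2(23)) = 4, so 4 + 1 = 5
Final answer: 5


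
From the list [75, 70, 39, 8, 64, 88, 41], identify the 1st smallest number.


Sort ascending: [8, 39, 41, 64, 70, 75, 88]
The 1st element (1-indexed) is at index 0.
Value = 8
Final answer: 8


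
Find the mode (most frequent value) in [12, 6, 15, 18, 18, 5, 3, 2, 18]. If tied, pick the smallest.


Count the frequency of each value:
  2 appears 1 time(s)
  3 appears 1 time(s)
  5 appears 1 time(s)
  6 appears 1 time(s)
  12 appears 1 time(s)
  15 appears 1 time(s)
  18 appears 3 time(s)
Maximum frequency is 3.
Only 18 reaches that frequency, so it is the mode.
Final answer: 18


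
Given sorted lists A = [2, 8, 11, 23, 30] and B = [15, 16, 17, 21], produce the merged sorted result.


List A: [2, 8, 11, 23, 30]
List B: [15, 16, 17, 21]
Repeatedly compare the front elements and take the smaller:
  2 vs 15 -> take 2
  8 vs 15 -> take 8
  11 vs 15 -> take 11
  23 vs 15 -> take 15
  23 vs 16 -> take 16
  23 vs 17 -> take 17
  23 vs 21 -> take 21
  B is exhausted; append the rest of A: [23, 30]
Final answer: [2, 8, 11, 15, 16, 17, 21, 23, 30]


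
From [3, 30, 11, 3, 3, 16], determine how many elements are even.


Check each element:
  3 is odd
  30 is even
  11 is odd
  3 is odd
  3 is odd
  16 is even
Evens: [30, 16]
Count of evens = 2
Final answer: 2


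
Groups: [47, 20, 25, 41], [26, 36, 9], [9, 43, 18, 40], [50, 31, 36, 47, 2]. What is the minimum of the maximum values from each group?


Find max of each group:
  Group 1: [47, 20, 25, 41] -> max = 47
  Group 2: [26, 36, 9] -> max = 36
  Group 3: [9, 43, 18, 40] -> max = 43
  Group 4: [50, 31, 36, 47, 2] -> max = 50
Maxes: [47, 36, 43, 50]
Minimum of maxes = 36
Final answer: 36


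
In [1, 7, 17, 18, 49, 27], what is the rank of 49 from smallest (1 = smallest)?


Sort ascending: [1, 7, 17, 18, 27, 49]
Find 49 in the sorted list.
49 is at position 6 (1-indexed).
Final answer: 6


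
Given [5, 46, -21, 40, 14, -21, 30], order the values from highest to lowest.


Original list: [5, 46, -21, 40, 14, -21, 30]
Repeatedly take the largest remaining element:
  Remaining [5, 46, -21, 40, 14, -21, 30] -> largest is 46
  Remaining [5, -21, 40, 14, -21, 30] -> largest is 40
  Remaining [5, -21, 14, -21, 30] -> largest is 30
  Remaining [5, -21, 14, -21] -> largest is 14
  Remaining [5, -21, -21] -> largest is 5
  Remaining [-21, -21] -> largest is -21
  Remaining [-21] -> largest is -21
Collecting the picks in order gives the descending list.
Final answer: [46, 40, 30, 14, 5, -21, -21]


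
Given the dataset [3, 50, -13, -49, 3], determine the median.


First, sort the list: [-49, -13, 3, 3, 50]
The list has 5 elements (odd count).
The middle index is 2 (0-based), and the element there is 3.
Final answer: 3


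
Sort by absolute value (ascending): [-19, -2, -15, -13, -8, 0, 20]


Compute absolute values:
  |-19| = 19
  |-2| = 2
  |-15| = 15
  |-13| = 13
  |-8| = 8
  |0| = 0
  |20| = 20
Absolute values in increasing order: 0 < 2 < 8 < 13 < 15 < 19 < 20
Listing the original numbers in that order gives the answer.
Final answer: [0, -2, -8, -13, -15, -19, 20]


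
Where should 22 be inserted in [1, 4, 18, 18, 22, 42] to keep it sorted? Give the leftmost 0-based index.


List is sorted: [1, 4, 18, 18, 22, 42]
We need the leftmost position where 22 can be inserted, i.e. the first index whose element is >= 22 (or the end of the list if none is).
Binary search with low=0, high=6 (0-based indices):
  low=0, high=6, mid=3: a[3]=18 < 22, so low = 4
  low=4, high=6, mid=5: a[5]=42 >= 22, so high = 5
  low=4, high=5, mid=4: a[4]=22 >= 22, so high = 4
Now low = high = 4, so the insertion index is 4.
Final answer: 4


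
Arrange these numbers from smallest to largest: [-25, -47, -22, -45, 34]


Original list: [-25, -47, -22, -45, 34]
Repeatedly take the smallest remaining element:
  Remaining [-25, -47, -22, -45, 34] -> smallest is -47
  Remaining [-25, -22, -45, 34] -> smallest is -45
  Remaining [-25, -22, 34] -> smallest is -25
  Remaining [-22, 34] -> smallest is -22
  Remaining [34] -> smallest is 34
Collecting the picks in order gives the sorted list.
Final answer: [-47, -45, -25, -22, 34]


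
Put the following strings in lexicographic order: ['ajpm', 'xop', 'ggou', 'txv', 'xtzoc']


Compare strings character by character (the first differing letter decides):
  'ajpm' < 'ggou' since 'a' < 'g' at position 1
  'ggou' < 'txv' since 'g' < 't' at position 1
  'txv' < 'xop' since 't' < 'x' at position 1
  'xop' < 'xtzoc' since 'o' < 't' at position 2
Chaining these comparisons gives the alphabetical order.
Final answer: ['ajpm', 'ggou', 'txv', 'xop', 'xtzoc']


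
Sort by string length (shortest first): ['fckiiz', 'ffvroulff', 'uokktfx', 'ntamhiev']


Compute lengths:
  'fckiiz' has length 6
  'ffvroulff' has length 9
  'uokktfx' has length 7
  'ntamhiev' has length 8
Lengths in increasing order: 6 < 7 < 8 < 9
Listing the words in that order gives the answer.
Final answer: ['fckiiz', 'uokktfx', 'ntamhiev', 'ffvroulff']


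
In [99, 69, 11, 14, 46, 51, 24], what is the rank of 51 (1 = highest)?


Sort descending: [99, 69, 51, 46, 24, 14, 11]
Find 51 in the sorted list.
51 is at position 3.
Final answer: 3


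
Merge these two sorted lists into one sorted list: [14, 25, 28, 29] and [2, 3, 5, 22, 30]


List A: [14, 25, 28, 29]
List B: [2, 3, 5, 22, 30]
Repeatedly compare the front elements and take the smaller:
  14 vs 2 -> take 2
  14 vs 3 -> take 3
  14 vs 5 -> take 5
  14 vs 22 -> take 14
  25 vs 22 -> take 22
  25 vs 30 -> take 25
  28 vs 30 -> take 28
  29 vs 30 -> take 29
  A is exhausted; append the rest of B: [30]
Final answer: [2, 3, 5, 14, 22, 25, 28, 29, 30]


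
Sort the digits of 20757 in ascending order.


The number 20757 has digits: 2, 0, 7, 5, 7
Sorted: 0, 2, 5, 7, 7
Joining the sorted digits gives the result.
Final answer: 02577


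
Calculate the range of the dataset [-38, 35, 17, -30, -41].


Maximum value: 35
Minimum value: -41
Range = 35 - (-41) = 76
Final answer: 76


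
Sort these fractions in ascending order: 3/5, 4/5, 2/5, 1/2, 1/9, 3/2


Convert to decimal for comparison:
  3/5 = 0.6
  4/5 = 0.8
  2/5 = 0.4
  1/2 = 0.5
  1/9 = 0.1111
  3/2 = 1.5
Decimals in increasing order: 0.1111 < 0.4 < 0.5 < 0.6 < 0.8 < 1.5
Writing each back as its fraction gives the sorted order.
Final answer: 1/9, 2/5, 1/2, 3/5, 4/5, 3/2


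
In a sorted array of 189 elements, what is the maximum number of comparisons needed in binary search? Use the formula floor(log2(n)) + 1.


Binary search halves the search space each step.
Maximum comparisons = floor(log2(189)) + 1
log2(189) = 7.5622
floor(log2(189)) = 7, so 7 + 1 = 8
Final answer: 8


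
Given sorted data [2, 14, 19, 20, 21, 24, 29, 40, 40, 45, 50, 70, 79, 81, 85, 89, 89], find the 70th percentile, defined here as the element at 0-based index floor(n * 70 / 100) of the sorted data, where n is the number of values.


The dataset has n = 17 elements.
Index = floor(17 * 70 / 100) = floor(1190 / 100) = floor(11.9) = 11
Counting from index 0 in the sorted data, the element at index 11 is 70.
Final answer: 70


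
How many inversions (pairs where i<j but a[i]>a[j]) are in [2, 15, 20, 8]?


For each element, count the later elements that are smaller than it:
  2 (index 0): smaller elements after it = [] -> 0
  15 (index 1): smaller elements after it = [8] -> 1
  20 (index 2): smaller elements after it = [8] -> 1
Total inversions = 0 + 1 + 1 = 2
Final answer: 2


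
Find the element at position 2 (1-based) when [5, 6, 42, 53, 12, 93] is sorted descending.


Sort descending: [93, 53, 42, 12, 6, 5]
The 2nd element (1-indexed) is at index 1.
Value = 53
Final answer: 53


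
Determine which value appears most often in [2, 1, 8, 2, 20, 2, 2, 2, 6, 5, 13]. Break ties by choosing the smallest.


Count the frequency of each value:
  1 appears 1 time(s)
  2 appears 5 time(s)
  5 appears 1 time(s)
  6 appears 1 time(s)
  8 appears 1 time(s)
  13 appears 1 time(s)
  20 appears 1 time(s)
Maximum frequency is 5.
Only 2 reaches that frequency, so it is the mode.
Final answer: 2
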